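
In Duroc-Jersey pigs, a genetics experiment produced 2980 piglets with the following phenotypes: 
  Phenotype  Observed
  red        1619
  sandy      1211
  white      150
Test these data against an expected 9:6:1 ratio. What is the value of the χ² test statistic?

Under the 9:6:1 hypothesis (Σ ratio = 16, N = 2980):
  red: 2980 × 9/16 = 1676.25
  sandy: 2980 × 6/16 = 1117.5
  white: 2980 × 1/16 = 186.25
χ² = Σ (O − E)² / E
  red: (1619 − 1676.25)² / 1676.25 = 1.9553
  sandy: (1211 − 1117.5)² / 1117.5 = 7.8230
  white: (150 − 186.25)² / 186.25 = 7.0554
χ² = 1.9553 + 7.8230 + 7.0554 = 16.8337 ≈ 16.834

16.834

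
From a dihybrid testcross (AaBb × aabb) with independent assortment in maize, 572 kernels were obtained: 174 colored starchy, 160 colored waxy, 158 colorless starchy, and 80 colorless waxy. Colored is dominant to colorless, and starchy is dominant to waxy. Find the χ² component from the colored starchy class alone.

6.720

A dihybrid testcross with independent assortment gives a 1:1:1:1 ratio.
Under the 1:1:1:1 hypothesis (Σ ratio = 4, N = 572):
  colored starchy: 572 × 1/4 = 143
  colored waxy: 572 × 1/4 = 143
  colorless starchy: 572 × 1/4 = 143
  colorless waxy: 572 × 1/4 = 143
Contribution of colored starchy: (174 − 143)² / 143 = 6.7203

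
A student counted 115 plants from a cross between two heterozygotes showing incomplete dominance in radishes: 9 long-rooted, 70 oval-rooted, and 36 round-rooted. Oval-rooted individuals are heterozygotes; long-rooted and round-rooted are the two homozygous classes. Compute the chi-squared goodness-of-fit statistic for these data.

With incomplete dominance, a heterozygote × heterozygote cross gives a 1:2:1 phenotypic ratio.
Under the 1:2:1 hypothesis (Σ ratio = 4, N = 115):
  long-rooted: 115 × 1/4 = 28.75
  oval-rooted: 115 × 2/4 = 57.5
  round-rooted: 115 × 1/4 = 28.75
χ² = Σ (O − E)² / E
  long-rooted: (9 − 28.75)² / 28.75 = 13.5674
  oval-rooted: (70 − 57.5)² / 57.5 = 2.7174
  round-rooted: (36 − 28.75)² / 28.75 = 1.8283
χ² = 13.5674 + 2.7174 + 1.8283 = 18.1131 ≈ 18.113

18.113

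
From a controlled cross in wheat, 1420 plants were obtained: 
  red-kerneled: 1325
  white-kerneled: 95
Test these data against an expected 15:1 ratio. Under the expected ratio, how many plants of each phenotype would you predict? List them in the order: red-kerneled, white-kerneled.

1331.25, 88.75

Under the 15:1 hypothesis (Σ ratio = 16, N = 1420):
  red-kerneled: 1420 × 15/16 = 1331.25
  white-kerneled: 1420 × 1/16 = 88.75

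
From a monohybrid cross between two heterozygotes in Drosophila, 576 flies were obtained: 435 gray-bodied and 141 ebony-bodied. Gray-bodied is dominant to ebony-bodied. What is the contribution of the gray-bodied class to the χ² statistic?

For a monohybrid cross between heterozygotes with complete dominance, the expected phenotypic ratio is 3:1.
Under the 3:1 hypothesis (Σ ratio = 4, N = 576):
  gray-bodied: 576 × 3/4 = 432
  ebony-bodied: 576 × 1/4 = 144
Contribution of gray-bodied: (435 − 432)² / 432 = 0.0208

0.021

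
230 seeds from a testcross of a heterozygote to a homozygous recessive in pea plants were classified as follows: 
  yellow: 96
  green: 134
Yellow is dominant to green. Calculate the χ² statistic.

6.278

A testcross of a heterozygote (Aa × aa) gives a 1:1 phenotypic ratio.
The 1:1 ratio has 2 parts, so with N = 230 the expected counts are:
  yellow: 230 × 1/2 = 115
  green: 230 × 1/2 = 115
χ² = Σ (O − E)² / E
  yellow: (96 − 115)² / 115 = 3.1391
  green: (134 − 115)² / 115 = 3.1391
χ² = 3.1391 + 3.1391 = 6.2782 ≈ 6.278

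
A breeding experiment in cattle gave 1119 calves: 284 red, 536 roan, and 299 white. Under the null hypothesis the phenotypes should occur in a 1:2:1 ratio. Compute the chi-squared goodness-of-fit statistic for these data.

2.376

Under the 1:2:1 hypothesis (Σ ratio = 4, N = 1119):
  red: 1119 × 1/4 = 279.75
  roan: 1119 × 2/4 = 559.5
  white: 1119 × 1/4 = 279.75
χ² = Σ (O − E)² / E
  red: (284 − 279.75)² / 279.75 = 0.0646
  roan: (536 − 559.5)² / 559.5 = 0.9870
  white: (299 − 279.75)² / 279.75 = 1.3246
χ² = 0.0646 + 0.9870 + 1.3246 = 2.3762 ≈ 2.376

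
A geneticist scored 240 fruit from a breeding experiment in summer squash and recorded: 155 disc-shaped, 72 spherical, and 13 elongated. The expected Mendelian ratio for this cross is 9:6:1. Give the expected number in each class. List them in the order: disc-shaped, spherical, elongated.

Under the 9:6:1 hypothesis (Σ ratio = 16, N = 240):
  disc-shaped: 240 × 9/16 = 135
  spherical: 240 × 6/16 = 90
  elongated: 240 × 1/16 = 15

135, 90, 15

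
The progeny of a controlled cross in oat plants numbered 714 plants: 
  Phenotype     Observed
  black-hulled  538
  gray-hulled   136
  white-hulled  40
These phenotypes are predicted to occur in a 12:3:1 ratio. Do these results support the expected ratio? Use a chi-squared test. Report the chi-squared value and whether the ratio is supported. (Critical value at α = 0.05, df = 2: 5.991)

Under the 12:3:1 hypothesis (Σ ratio = 16, N = 714):
  black-hulled: 714 × 12/16 = 535.5
  gray-hulled: 714 × 3/16 = 133.875
  white-hulled: 714 × 1/16 = 44.625
χ² = Σ (O − E)² / E
  black-hulled: (538 − 535.5)² / 535.5 = 0.0117
  gray-hulled: (136 − 133.875)² / 133.875 = 0.0337
  white-hulled: (40 − 44.625)² / 44.625 = 0.4793
χ² = 0.0117 + 0.0337 + 0.4793 = 0.5247 ≈ 0.525
Degrees of freedom = 3 − 1 = 2; critical value at α = 0.05 is 5.991.
Since 0.525 < 5.991, we fail to reject the null hypothesis — the data are consistent with the 12:3:1 ratio.

0.525; consistent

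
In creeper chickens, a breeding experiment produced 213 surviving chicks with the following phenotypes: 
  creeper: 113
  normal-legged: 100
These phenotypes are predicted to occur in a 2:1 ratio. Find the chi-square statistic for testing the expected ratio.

Expected counts for N = 213 under a 2:1 ratio (total parts = 3):
  creeper: 213 × 2/3 = 142
  normal-legged: 213 × 1/3 = 71
χ² = Σ (O − E)² / E
  creeper: (113 − 142)² / 142 = 5.9225
  normal-legged: (100 − 71)² / 71 = 11.8451
χ² = 5.9225 + 11.8451 = 17.7676 ≈ 17.768

17.768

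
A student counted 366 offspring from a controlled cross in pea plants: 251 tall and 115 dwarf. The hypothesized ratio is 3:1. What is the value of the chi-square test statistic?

Under the 3:1 hypothesis (Σ ratio = 4, N = 366):
  tall: 366 × 3/4 = 274.5
  dwarf: 366 × 1/4 = 91.5
χ² = Σ (O − E)² / E
  tall: (251 − 274.5)² / 274.5 = 2.0118
  dwarf: (115 − 91.5)² / 91.5 = 6.0355
χ² = 2.0118 + 6.0355 = 8.0473 ≈ 8.047

8.047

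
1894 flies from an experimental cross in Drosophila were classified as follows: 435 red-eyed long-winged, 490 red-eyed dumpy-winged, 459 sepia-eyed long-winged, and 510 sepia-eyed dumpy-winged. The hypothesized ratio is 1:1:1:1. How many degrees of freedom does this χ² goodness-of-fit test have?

A goodness-of-fit test with 4 phenotype classes has df = 4 − 1 = 3.

3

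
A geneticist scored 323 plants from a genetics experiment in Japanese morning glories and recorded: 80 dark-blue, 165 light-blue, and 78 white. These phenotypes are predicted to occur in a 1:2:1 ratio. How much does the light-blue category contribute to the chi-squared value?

Expected counts for N = 323 under a 1:2:1 ratio (total parts = 4):
  dark-blue: 323 × 1/4 = 80.75
  light-blue: 323 × 2/4 = 161.5
  white: 323 × 1/4 = 80.75
Contribution of light-blue: (165 − 161.5)² / 161.5 = 0.0759

0.076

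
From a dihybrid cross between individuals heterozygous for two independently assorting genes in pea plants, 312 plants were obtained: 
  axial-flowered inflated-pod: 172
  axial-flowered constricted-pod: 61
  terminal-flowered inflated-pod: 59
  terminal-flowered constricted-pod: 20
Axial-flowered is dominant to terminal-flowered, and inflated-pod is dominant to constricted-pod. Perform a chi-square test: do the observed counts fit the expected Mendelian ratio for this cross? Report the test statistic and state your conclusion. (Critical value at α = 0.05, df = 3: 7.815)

0.194; consistent

A dihybrid F₂ with independent assortment and complete dominance at both loci gives a 9:3:3:1 phenotypic ratio.
Total ratio parts = 16. Expected numbers out of 312:
  axial-flowered inflated-pod: 312 × 9/16 = 175.5
  axial-flowered constricted-pod: 312 × 3/16 = 58.5
  terminal-flowered inflated-pod: 312 × 3/16 = 58.5
  terminal-flowered constricted-pod: 312 × 1/16 = 19.5
χ² = Σ (O − E)² / E
  axial-flowered inflated-pod: (172 − 175.5)² / 175.5 = 0.0698
  axial-flowered constricted-pod: (61 − 58.5)² / 58.5 = 0.1068
  terminal-flowered inflated-pod: (59 − 58.5)² / 58.5 = 0.0043
  terminal-flowered constricted-pod: (20 − 19.5)² / 19.5 = 0.0128
χ² = 0.0698 + 0.1068 + 0.0043 + 0.0128 = 0.1937 ≈ 0.194
Degrees of freedom = 4 − 1 = 3; critical value at α = 0.05 is 7.815.
Since 0.194 < 7.815, we fail to reject the null hypothesis — the data are consistent with the 9:3:3:1 ratio.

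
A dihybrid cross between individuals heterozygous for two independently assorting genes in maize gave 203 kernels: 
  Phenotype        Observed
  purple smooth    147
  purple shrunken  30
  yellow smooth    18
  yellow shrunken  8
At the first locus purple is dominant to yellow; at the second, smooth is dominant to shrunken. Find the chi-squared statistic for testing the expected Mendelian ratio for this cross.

23.443

A dihybrid F₂ with independent assortment and complete dominance at both loci gives a 9:3:3:1 phenotypic ratio.
Total ratio parts = 16. Expected numbers out of 203:
  purple smooth: 203 × 9/16 = 114.1875
  purple shrunken: 203 × 3/16 = 38.0625
  yellow smooth: 203 × 3/16 = 38.0625
  yellow shrunken: 203 × 1/16 = 12.6875
χ² = Σ (O − E)² / E
  purple smooth: (147 − 114.1875)² / 114.1875 = 9.4289
  purple shrunken: (30 − 38.0625)² / 38.0625 = 1.7078
  yellow smooth: (18 − 38.0625)² / 38.0625 = 10.5748
  yellow shrunken: (8 − 12.6875)² / 12.6875 = 1.7318
χ² = 9.4289 + 1.7078 + 10.5748 + 1.7318 = 23.4433 ≈ 23.443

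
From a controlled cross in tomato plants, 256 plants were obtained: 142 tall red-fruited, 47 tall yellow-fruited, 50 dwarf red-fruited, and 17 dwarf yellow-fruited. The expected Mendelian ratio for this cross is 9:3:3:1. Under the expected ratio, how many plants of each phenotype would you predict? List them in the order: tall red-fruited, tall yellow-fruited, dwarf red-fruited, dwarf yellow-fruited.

The 9:3:3:1 ratio has 16 parts, so with N = 256 the expected counts are:
  tall red-fruited: 256 × 9/16 = 144
  tall yellow-fruited: 256 × 3/16 = 48
  dwarf red-fruited: 256 × 3/16 = 48
  dwarf yellow-fruited: 256 × 1/16 = 16

144, 48, 48, 16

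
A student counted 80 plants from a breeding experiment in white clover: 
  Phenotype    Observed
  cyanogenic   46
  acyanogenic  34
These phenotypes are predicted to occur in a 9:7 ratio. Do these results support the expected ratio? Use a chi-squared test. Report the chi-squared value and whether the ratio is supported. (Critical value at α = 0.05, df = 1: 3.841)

The 9:7 ratio has 16 parts, so with N = 80 the expected counts are:
  cyanogenic: 80 × 9/16 = 45
  acyanogenic: 80 × 7/16 = 35
χ² = Σ (O − E)² / E
  cyanogenic: (46 − 45)² / 45 = 0.0222
  acyanogenic: (34 − 35)² / 35 = 0.0286
χ² = 0.0222 + 0.0286 = 0.0508 ≈ 0.051
Degrees of freedom = 2 − 1 = 1; critical value at α = 0.05 is 3.841.
Since 0.051 < 3.841, we fail to reject the null hypothesis — the data are consistent with the 9:7 ratio.

0.051; consistent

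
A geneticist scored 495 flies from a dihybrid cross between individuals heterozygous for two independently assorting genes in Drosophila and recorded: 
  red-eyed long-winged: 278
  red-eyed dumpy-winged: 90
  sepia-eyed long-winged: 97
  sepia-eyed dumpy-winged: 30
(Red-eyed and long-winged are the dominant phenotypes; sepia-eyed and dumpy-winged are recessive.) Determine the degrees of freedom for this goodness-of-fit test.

3

A dihybrid F₂ with independent assortment and complete dominance at both loci gives a 9:3:3:1 phenotypic ratio.
A goodness-of-fit test with 4 phenotype classes has df = 4 − 1 = 3.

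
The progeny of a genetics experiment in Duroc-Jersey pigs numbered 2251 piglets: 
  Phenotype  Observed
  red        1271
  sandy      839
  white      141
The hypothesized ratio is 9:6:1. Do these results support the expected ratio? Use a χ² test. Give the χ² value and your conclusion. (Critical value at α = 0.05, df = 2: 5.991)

The 9:6:1 ratio has 16 parts, so with N = 2251 the expected counts are:
  red: 2251 × 9/16 = 1266.1875
  sandy: 2251 × 6/16 = 844.125
  white: 2251 × 1/16 = 140.6875
χ² = Σ (O − E)² / E
  red: (1271 − 1266.1875)² / 1266.1875 = 0.0183
  sandy: (839 − 844.125)² / 844.125 = 0.0311
  white: (141 − 140.6875)² / 140.6875 = 0.0007
χ² = 0.0183 + 0.0311 + 0.0007 = 0.0501 ≈ 0.050
Degrees of freedom = 3 − 1 = 2; critical value at α = 0.05 is 5.991.
Since 0.050 < 5.991, we fail to reject the null hypothesis — the data are consistent with the 9:6:1 ratio.

0.050; consistent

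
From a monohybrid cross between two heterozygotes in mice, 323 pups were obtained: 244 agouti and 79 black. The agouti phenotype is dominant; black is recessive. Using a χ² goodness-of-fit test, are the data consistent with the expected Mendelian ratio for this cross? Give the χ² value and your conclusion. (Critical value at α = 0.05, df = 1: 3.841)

For a monohybrid cross between heterozygotes with complete dominance, the expected phenotypic ratio is 3:1.
Under the 3:1 hypothesis (Σ ratio = 4, N = 323):
  agouti: 323 × 3/4 = 242.25
  black: 323 × 1/4 = 80.75
χ² = Σ (O − E)² / E
  agouti: (244 − 242.25)² / 242.25 = 0.0126
  black: (79 − 80.75)² / 80.75 = 0.0379
χ² = 0.0126 + 0.0379 = 0.0505 ≈ 0.051
Degrees of freedom = 2 − 1 = 1; critical value at α = 0.05 is 3.841.
Since 0.051 < 3.841, we fail to reject the null hypothesis — the data are consistent with the 3:1 ratio.

0.051; consistent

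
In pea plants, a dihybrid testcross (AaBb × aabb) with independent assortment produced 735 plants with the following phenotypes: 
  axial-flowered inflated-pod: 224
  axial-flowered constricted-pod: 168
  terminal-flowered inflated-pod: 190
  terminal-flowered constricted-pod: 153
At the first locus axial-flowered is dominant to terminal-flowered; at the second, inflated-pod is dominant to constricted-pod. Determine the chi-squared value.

15.525

A dihybrid testcross with independent assortment gives a 1:1:1:1 ratio.
The 1:1:1:1 ratio has 4 parts, so with N = 735 the expected counts are:
  axial-flowered inflated-pod: 735 × 1/4 = 183.75
  axial-flowered constricted-pod: 735 × 1/4 = 183.75
  terminal-flowered inflated-pod: 735 × 1/4 = 183.75
  terminal-flowered constricted-pod: 735 × 1/4 = 183.75
χ² = Σ (O − E)² / E
  axial-flowered inflated-pod: (224 − 183.75)² / 183.75 = 8.8167
  axial-flowered constricted-pod: (168 − 183.75)² / 183.75 = 1.3500
  terminal-flowered inflated-pod: (190 − 183.75)² / 183.75 = 0.2126
  terminal-flowered constricted-pod: (153 − 183.75)² / 183.75 = 5.1459
χ² = 8.8167 + 1.3500 + 0.2126 + 5.1459 = 15.5252 ≈ 15.525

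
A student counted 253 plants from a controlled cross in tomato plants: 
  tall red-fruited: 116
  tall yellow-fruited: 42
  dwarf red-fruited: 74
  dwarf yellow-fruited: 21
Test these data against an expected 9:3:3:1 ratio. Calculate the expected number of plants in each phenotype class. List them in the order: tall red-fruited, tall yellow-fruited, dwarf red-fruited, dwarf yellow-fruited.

Under the 9:3:3:1 hypothesis (Σ ratio = 16, N = 253):
  tall red-fruited: 253 × 9/16 = 142.3125
  tall yellow-fruited: 253 × 3/16 = 47.4375
  dwarf red-fruited: 253 × 3/16 = 47.4375
  dwarf yellow-fruited: 253 × 1/16 = 15.8125

142.3125, 47.4375, 47.4375, 15.8125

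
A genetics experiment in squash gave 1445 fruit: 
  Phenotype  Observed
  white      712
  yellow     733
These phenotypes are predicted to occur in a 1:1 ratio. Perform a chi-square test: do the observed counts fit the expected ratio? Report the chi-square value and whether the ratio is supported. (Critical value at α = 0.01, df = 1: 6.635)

0.305; consistent

Under the 1:1 hypothesis (Σ ratio = 2, N = 1445):
  white: 1445 × 1/2 = 722.5
  yellow: 1445 × 1/2 = 722.5
χ² = Σ (O − E)² / E
  white: (712 − 722.5)² / 722.5 = 0.1526
  yellow: (733 − 722.5)² / 722.5 = 0.1526
χ² = 0.1526 + 0.1526 = 0.3052 ≈ 0.305
Degrees of freedom = 2 − 1 = 1; critical value at α = 0.01 is 6.635.
Since 0.305 < 6.635, we fail to reject the null hypothesis — the data are consistent with the 1:1 ratio.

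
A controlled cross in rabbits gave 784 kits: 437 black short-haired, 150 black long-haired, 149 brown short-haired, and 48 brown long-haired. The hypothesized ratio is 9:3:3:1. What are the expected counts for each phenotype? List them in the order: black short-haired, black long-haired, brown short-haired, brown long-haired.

441, 147, 147, 49

The 9:3:3:1 ratio has 16 parts, so with N = 784 the expected counts are:
  black short-haired: 784 × 9/16 = 441
  black long-haired: 784 × 3/16 = 147
  brown short-haired: 784 × 3/16 = 147
  brown long-haired: 784 × 1/16 = 49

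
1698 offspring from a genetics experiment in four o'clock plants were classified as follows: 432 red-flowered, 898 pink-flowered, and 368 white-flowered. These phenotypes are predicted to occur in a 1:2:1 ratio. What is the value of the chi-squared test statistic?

Expected counts for N = 1698 under a 1:2:1 ratio (total parts = 4):
  red-flowered: 1698 × 1/4 = 424.5
  pink-flowered: 1698 × 2/4 = 849
  white-flowered: 1698 × 1/4 = 424.5
χ² = Σ (O − E)² / E
  red-flowered: (432 − 424.5)² / 424.5 = 0.1325
  pink-flowered: (898 − 849)² / 849 = 2.8280
  white-flowered: (368 − 424.5)² / 424.5 = 7.5200
χ² = 0.1325 + 2.8280 + 7.5200 = 10.4805 ≈ 10.481

10.481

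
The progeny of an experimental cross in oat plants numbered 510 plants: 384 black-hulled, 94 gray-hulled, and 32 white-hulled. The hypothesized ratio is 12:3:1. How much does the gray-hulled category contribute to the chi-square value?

The 12:3:1 ratio has 16 parts, so with N = 510 the expected counts are:
  black-hulled: 510 × 12/16 = 382.5
  gray-hulled: 510 × 3/16 = 95.625
  white-hulled: 510 × 1/16 = 31.875
Contribution of gray-hulled: (94 − 95.625)² / 95.625 = 0.0276

0.028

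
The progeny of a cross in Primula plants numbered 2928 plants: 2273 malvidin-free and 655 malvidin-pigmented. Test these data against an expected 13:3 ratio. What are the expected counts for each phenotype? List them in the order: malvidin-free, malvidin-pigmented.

2379, 549

Under the 13:3 hypothesis (Σ ratio = 16, N = 2928):
  malvidin-free: 2928 × 13/16 = 2379
  malvidin-pigmented: 2928 × 3/16 = 549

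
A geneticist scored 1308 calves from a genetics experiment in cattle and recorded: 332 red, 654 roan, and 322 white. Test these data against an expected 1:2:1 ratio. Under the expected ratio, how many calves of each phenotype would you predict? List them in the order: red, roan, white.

Under the 1:2:1 hypothesis (Σ ratio = 4, N = 1308):
  red: 1308 × 1/4 = 327
  roan: 1308 × 2/4 = 654
  white: 1308 × 1/4 = 327

327, 654, 327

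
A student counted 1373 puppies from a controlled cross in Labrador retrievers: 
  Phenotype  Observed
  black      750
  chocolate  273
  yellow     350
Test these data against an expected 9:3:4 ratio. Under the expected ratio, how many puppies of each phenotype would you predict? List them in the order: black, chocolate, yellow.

Under the 9:3:4 hypothesis (Σ ratio = 16, N = 1373):
  black: 1373 × 9/16 = 772.3125
  chocolate: 1373 × 3/16 = 257.4375
  yellow: 1373 × 4/16 = 343.25

772.3125, 257.4375, 343.25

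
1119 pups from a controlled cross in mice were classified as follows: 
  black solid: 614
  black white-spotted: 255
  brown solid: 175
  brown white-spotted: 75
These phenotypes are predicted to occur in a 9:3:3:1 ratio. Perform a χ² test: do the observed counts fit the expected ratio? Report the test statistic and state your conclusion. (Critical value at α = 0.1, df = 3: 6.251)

16.253; not consistent

Expected counts for N = 1119 under a 9:3:3:1 ratio (total parts = 16):
  black solid: 1119 × 9/16 = 629.4375
  black white-spotted: 1119 × 3/16 = 209.8125
  brown solid: 1119 × 3/16 = 209.8125
  brown white-spotted: 1119 × 1/16 = 69.9375
χ² = Σ (O − E)² / E
  black solid: (614 − 629.4375)² / 629.4375 = 0.3786
  black white-spotted: (255 − 209.8125)² / 209.8125 = 9.7321
  brown solid: (175 − 209.8125)² / 209.8125 = 5.7762
  brown white-spotted: (75 − 69.9375)² / 69.9375 = 0.3665
χ² = 0.3786 + 9.7321 + 5.7762 + 0.3665 = 16.2534 ≈ 16.253
Degrees of freedom = 4 − 1 = 3; critical value at α = 0.1 is 6.251.
Since 16.253 > 6.251, we reject the null hypothesis — the data do not fit the 9:3:3:1 ratio.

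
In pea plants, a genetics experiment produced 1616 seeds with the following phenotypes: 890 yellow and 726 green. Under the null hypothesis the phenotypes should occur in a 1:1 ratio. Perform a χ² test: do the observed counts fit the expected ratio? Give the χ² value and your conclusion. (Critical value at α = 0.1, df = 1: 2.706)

16.644; not consistent

Under the 1:1 hypothesis (Σ ratio = 2, N = 1616):
  yellow: 1616 × 1/2 = 808
  green: 1616 × 1/2 = 808
χ² = Σ (O − E)² / E
  yellow: (890 − 808)² / 808 = 8.3218
  green: (726 − 808)² / 808 = 8.3218
χ² = 8.3218 + 8.3218 = 16.6436 ≈ 16.644
Degrees of freedom = 2 − 1 = 1; critical value at α = 0.1 is 2.706.
Since 16.644 > 2.706, we reject the null hypothesis — the data do not fit the 1:1 ratio.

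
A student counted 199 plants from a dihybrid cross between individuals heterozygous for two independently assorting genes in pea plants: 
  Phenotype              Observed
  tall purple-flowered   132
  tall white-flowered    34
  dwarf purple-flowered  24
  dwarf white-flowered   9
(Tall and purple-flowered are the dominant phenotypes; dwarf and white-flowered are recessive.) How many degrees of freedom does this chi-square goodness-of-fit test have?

3

A dihybrid F₂ with independent assortment and complete dominance at both loci gives a 9:3:3:1 phenotypic ratio.
A goodness-of-fit test with 4 phenotype classes has df = 4 − 1 = 3.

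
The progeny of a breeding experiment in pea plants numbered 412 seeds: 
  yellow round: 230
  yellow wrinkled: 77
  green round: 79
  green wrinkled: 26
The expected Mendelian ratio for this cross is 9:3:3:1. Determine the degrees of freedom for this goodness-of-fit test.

3

A goodness-of-fit test with 4 phenotype classes has df = 4 − 1 = 3.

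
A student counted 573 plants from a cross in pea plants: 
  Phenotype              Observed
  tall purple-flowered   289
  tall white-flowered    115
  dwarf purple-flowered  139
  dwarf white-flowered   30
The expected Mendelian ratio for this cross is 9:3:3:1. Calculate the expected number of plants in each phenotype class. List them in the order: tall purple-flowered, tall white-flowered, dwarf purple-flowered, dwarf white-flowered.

Total ratio parts = 16. Expected numbers out of 573:
  tall purple-flowered: 573 × 9/16 = 322.3125
  tall white-flowered: 573 × 3/16 = 107.4375
  dwarf purple-flowered: 573 × 3/16 = 107.4375
  dwarf white-flowered: 573 × 1/16 = 35.8125

322.3125, 107.4375, 107.4375, 35.8125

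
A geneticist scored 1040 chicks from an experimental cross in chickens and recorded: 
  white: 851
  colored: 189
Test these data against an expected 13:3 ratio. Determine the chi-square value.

Total ratio parts = 16. Expected numbers out of 1040:
  white: 1040 × 13/16 = 845
  colored: 1040 × 3/16 = 195
χ² = Σ (O − E)² / E
  white: (851 − 845)² / 845 = 0.0426
  colored: (189 − 195)² / 195 = 0.1846
χ² = 0.0426 + 0.1846 = 0.2272 ≈ 0.227

0.227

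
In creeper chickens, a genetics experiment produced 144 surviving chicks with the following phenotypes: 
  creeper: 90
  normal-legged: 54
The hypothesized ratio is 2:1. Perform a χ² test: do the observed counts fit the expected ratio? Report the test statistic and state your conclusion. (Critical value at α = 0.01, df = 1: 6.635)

1.125; consistent

Under the 2:1 hypothesis (Σ ratio = 3, N = 144):
  creeper: 144 × 2/3 = 96
  normal-legged: 144 × 1/3 = 48
χ² = Σ (O − E)² / E
  creeper: (90 − 96)² / 96 = 0.3750
  normal-legged: (54 − 48)² / 48 = 0.7500
χ² = 0.3750 + 0.7500 = 1.125
Degrees of freedom = 2 − 1 = 1; critical value at α = 0.01 is 6.635.
Since 1.125 < 6.635, we fail to reject the null hypothesis — the data are consistent with the 2:1 ratio.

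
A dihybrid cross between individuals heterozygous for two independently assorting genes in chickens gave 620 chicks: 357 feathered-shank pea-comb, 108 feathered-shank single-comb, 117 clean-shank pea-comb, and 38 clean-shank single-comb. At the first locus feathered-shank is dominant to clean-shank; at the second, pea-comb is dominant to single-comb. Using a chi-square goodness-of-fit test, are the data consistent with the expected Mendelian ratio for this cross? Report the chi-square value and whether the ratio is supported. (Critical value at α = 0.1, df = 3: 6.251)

A dihybrid F₂ with independent assortment and complete dominance at both loci gives a 9:3:3:1 phenotypic ratio.
Under the 9:3:3:1 hypothesis (Σ ratio = 16, N = 620):
  feathered-shank pea-comb: 620 × 9/16 = 348.75
  feathered-shank single-comb: 620 × 3/16 = 116.25
  clean-shank pea-comb: 620 × 3/16 = 116.25
  clean-shank single-comb: 620 × 1/16 = 38.75
χ² = Σ (O − E)² / E
  feathered-shank pea-comb: (357 − 348.75)² / 348.75 = 0.1952
  feathered-shank single-comb: (108 − 116.25)² / 116.25 = 0.5855
  clean-shank pea-comb: (117 − 116.25)² / 116.25 = 0.0048
  clean-shank single-comb: (38 − 38.75)² / 38.75 = 0.0145
χ² = 0.1952 + 0.5855 + 0.0048 + 0.0145 = 0.800
Degrees of freedom = 4 − 1 = 3; critical value at α = 0.1 is 6.251.
Since 0.800 < 6.251, we fail to reject the null hypothesis — the data are consistent with the 9:3:3:1 ratio.

0.800; consistent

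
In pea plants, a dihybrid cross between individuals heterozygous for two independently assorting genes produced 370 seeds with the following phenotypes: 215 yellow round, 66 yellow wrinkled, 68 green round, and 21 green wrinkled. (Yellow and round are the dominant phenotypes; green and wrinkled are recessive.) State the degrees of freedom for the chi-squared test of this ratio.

3

A dihybrid F₂ with independent assortment and complete dominance at both loci gives a 9:3:3:1 phenotypic ratio.
A goodness-of-fit test with 4 phenotype classes has df = 4 − 1 = 3.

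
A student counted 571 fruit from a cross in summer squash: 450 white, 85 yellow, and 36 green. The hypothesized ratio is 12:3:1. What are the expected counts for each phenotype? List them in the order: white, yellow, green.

428.25, 107.0625, 35.6875

Under the 12:3:1 hypothesis (Σ ratio = 16, N = 571):
  white: 571 × 12/16 = 428.25
  yellow: 571 × 3/16 = 107.0625
  green: 571 × 1/16 = 35.6875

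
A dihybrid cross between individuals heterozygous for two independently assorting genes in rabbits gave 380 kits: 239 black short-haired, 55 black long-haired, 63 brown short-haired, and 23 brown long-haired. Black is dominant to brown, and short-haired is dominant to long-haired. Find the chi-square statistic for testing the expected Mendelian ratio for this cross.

A dihybrid F₂ with independent assortment and complete dominance at both loci gives a 9:3:3:1 phenotypic ratio.
The 9:3:3:1 ratio has 16 parts, so with N = 380 the expected counts are:
  black short-haired: 380 × 9/16 = 213.75
  black long-haired: 380 × 3/16 = 71.25
  brown short-haired: 380 × 3/16 = 71.25
  brown long-haired: 380 × 1/16 = 23.75
χ² = Σ (O − E)² / E
  black short-haired: (239 − 213.75)² / 213.75 = 2.9827
  black long-haired: (55 − 71.25)² / 71.25 = 3.7061
  brown short-haired: (63 − 71.25)² / 71.25 = 0.9553
  brown long-haired: (23 − 23.75)² / 23.75 = 0.0237
χ² = 2.9827 + 3.7061 + 0.9553 + 0.0237 = 7.6678 ≈ 7.668

7.668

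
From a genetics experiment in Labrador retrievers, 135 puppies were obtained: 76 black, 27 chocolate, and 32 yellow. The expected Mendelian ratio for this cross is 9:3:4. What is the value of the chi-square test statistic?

0.203

Under the 9:3:4 hypothesis (Σ ratio = 16, N = 135):
  black: 135 × 9/16 = 75.9375
  chocolate: 135 × 3/16 = 25.3125
  yellow: 135 × 4/16 = 33.75
χ² = Σ (O − E)² / E
  black: (76 − 75.9375)² / 75.9375 = 0.0001
  chocolate: (27 − 25.3125)² / 25.3125 = 0.1125
  yellow: (32 − 33.75)² / 33.75 = 0.0907
χ² = 0.0001 + 0.1125 + 0.0907 = 0.2033 ≈ 0.203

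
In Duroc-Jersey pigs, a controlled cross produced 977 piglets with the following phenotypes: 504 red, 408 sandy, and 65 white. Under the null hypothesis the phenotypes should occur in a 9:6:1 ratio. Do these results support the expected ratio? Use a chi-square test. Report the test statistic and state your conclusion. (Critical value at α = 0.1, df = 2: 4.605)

Total ratio parts = 16. Expected numbers out of 977:
  red: 977 × 9/16 = 549.5625
  sandy: 977 × 6/16 = 366.375
  white: 977 × 1/16 = 61.0625
χ² = Σ (O − E)² / E
  red: (504 − 549.5625)² / 549.5625 = 3.7774
  sandy: (408 − 366.375)² / 366.375 = 4.7291
  white: (65 − 61.0625)² / 61.0625 = 0.2539
χ² = 3.7774 + 4.7291 + 0.2539 = 8.7604 ≈ 8.760
Degrees of freedom = 3 − 1 = 2; critical value at α = 0.1 is 4.605.
Since 8.760 > 4.605, we reject the null hypothesis — the data do not fit the 9:6:1 ratio.

8.760; not consistent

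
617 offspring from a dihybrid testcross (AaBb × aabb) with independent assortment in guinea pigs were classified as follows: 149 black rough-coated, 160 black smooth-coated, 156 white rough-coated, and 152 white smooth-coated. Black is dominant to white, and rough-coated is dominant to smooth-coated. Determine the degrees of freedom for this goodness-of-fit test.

3

A dihybrid testcross with independent assortment gives a 1:1:1:1 ratio.
A goodness-of-fit test with 4 phenotype classes has df = 4 − 1 = 3.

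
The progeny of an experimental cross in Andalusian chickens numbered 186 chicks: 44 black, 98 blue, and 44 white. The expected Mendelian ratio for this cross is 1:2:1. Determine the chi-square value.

Total ratio parts = 4. Expected numbers out of 186:
  black: 186 × 1/4 = 46.5
  blue: 186 × 2/4 = 93
  white: 186 × 1/4 = 46.5
χ² = Σ (O − E)² / E
  black: (44 − 46.5)² / 46.5 = 0.1344
  blue: (98 − 93)² / 93 = 0.2688
  white: (44 − 46.5)² / 46.5 = 0.1344
χ² = 0.1344 + 0.2688 + 0.1344 = 0.5376 ≈ 0.538

0.538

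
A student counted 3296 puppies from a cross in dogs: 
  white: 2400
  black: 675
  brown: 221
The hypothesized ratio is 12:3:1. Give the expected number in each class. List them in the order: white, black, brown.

2472, 618, 206

The 12:3:1 ratio has 16 parts, so with N = 3296 the expected counts are:
  white: 3296 × 12/16 = 2472
  black: 3296 × 3/16 = 618
  brown: 3296 × 1/16 = 206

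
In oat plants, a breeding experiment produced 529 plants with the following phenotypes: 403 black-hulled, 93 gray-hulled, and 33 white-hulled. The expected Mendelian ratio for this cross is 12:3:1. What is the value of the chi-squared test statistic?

Under the 12:3:1 hypothesis (Σ ratio = 16, N = 529):
  black-hulled: 529 × 12/16 = 396.75
  gray-hulled: 529 × 3/16 = 99.1875
  white-hulled: 529 × 1/16 = 33.0625
χ² = Σ (O − E)² / E
  black-hulled: (403 − 396.75)² / 396.75 = 0.0985
  gray-hulled: (93 − 99.1875)² / 99.1875 = 0.3860
  white-hulled: (33 − 33.0625)² / 33.0625 = 0.0001
χ² = 0.0985 + 0.3860 + 0.0001 = 0.4846 ≈ 0.485

0.485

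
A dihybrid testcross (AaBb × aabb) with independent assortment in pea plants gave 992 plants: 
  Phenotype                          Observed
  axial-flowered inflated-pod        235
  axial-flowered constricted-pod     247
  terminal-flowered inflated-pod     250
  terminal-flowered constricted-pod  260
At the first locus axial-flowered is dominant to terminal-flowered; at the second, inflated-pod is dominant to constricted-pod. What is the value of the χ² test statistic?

1.282

A dihybrid testcross with independent assortment gives a 1:1:1:1 ratio.
The 1:1:1:1 ratio has 4 parts, so with N = 992 the expected counts are:
  axial-flowered inflated-pod: 992 × 1/4 = 248
  axial-flowered constricted-pod: 992 × 1/4 = 248
  terminal-flowered inflated-pod: 992 × 1/4 = 248
  terminal-flowered constricted-pod: 992 × 1/4 = 248
χ² = Σ (O − E)² / E
  axial-flowered inflated-pod: (235 − 248)² / 248 = 0.6815
  axial-flowered constricted-pod: (247 − 248)² / 248 = 0.0040
  terminal-flowered inflated-pod: (250 − 248)² / 248 = 0.0161
  terminal-flowered constricted-pod: (260 − 248)² / 248 = 0.5806
χ² = 0.6815 + 0.0040 + 0.0161 + 0.5806 = 1.2822 ≈ 1.282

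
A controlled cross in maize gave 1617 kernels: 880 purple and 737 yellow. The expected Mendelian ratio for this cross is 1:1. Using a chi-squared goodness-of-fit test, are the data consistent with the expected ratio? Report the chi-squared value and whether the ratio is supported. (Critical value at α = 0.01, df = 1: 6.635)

Under the 1:1 hypothesis (Σ ratio = 2, N = 1617):
  purple: 1617 × 1/2 = 808.5
  yellow: 1617 × 1/2 = 808.5
χ² = Σ (O − E)² / E
  purple: (880 − 808.5)² / 808.5 = 6.3231
  yellow: (737 − 808.5)² / 808.5 = 6.3231
χ² = 6.3231 + 6.3231 = 12.6462 ≈ 12.646
Degrees of freedom = 2 − 1 = 1; critical value at α = 0.01 is 6.635.
Since 12.646 > 6.635, we reject the null hypothesis — the data do not fit the 1:1 ratio.

12.646; not consistent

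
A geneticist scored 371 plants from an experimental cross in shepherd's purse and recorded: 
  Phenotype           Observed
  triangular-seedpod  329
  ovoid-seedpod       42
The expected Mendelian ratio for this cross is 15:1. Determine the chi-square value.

The 15:1 ratio has 16 parts, so with N = 371 the expected counts are:
  triangular-seedpod: 371 × 15/16 = 347.8125
  ovoid-seedpod: 371 × 1/16 = 23.1875
χ² = Σ (O − E)² / E
  triangular-seedpod: (329 − 347.8125)² / 347.8125 = 1.0175
  ovoid-seedpod: (42 − 23.1875)² / 23.1875 = 15.2630
χ² = 1.0175 + 15.2630 = 16.2805 ≈ 16.281

16.281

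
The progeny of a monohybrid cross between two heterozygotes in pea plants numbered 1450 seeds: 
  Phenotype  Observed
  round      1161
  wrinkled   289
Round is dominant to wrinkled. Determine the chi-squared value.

For a monohybrid cross between heterozygotes with complete dominance, the expected phenotypic ratio is 3:1.
Expected counts for N = 1450 under a 3:1 ratio (total parts = 4):
  round: 1450 × 3/4 = 1087.5
  wrinkled: 1450 × 1/4 = 362.5
χ² = Σ (O − E)² / E
  round: (1161 − 1087.5)² / 1087.5 = 4.9676
  wrinkled: (289 − 362.5)² / 362.5 = 14.9028
χ² = 4.9676 + 14.9028 = 19.8704 ≈ 19.870

19.870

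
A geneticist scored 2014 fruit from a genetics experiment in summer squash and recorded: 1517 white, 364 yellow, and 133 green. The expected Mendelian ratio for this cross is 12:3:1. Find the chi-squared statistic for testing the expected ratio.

0.923

The 12:3:1 ratio has 16 parts, so with N = 2014 the expected counts are:
  white: 2014 × 12/16 = 1510.5
  yellow: 2014 × 3/16 = 377.625
  green: 2014 × 1/16 = 125.875
χ² = Σ (O − E)² / E
  white: (1517 − 1510.5)² / 1510.5 = 0.0280
  yellow: (364 − 377.625)² / 377.625 = 0.4916
  green: (133 − 125.875)² / 125.875 = 0.4033
χ² = 0.0280 + 0.4916 + 0.4033 = 0.9229 ≈ 0.923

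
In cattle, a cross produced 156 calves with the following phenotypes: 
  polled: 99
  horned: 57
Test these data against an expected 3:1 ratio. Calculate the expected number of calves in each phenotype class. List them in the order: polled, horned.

Under the 3:1 hypothesis (Σ ratio = 4, N = 156):
  polled: 156 × 3/4 = 117
  horned: 156 × 1/4 = 39

117, 39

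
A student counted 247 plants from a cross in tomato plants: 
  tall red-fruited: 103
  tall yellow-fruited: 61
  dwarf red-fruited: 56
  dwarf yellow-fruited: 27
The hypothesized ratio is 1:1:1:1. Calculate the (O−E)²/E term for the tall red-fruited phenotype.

27.556

Under the 1:1:1:1 hypothesis (Σ ratio = 4, N = 247):
  tall red-fruited: 247 × 1/4 = 61.75
  tall yellow-fruited: 247 × 1/4 = 61.75
  dwarf red-fruited: 247 × 1/4 = 61.75
  dwarf yellow-fruited: 247 × 1/4 = 61.75
Contribution of tall red-fruited: (103 − 61.75)² / 61.75 = 27.5557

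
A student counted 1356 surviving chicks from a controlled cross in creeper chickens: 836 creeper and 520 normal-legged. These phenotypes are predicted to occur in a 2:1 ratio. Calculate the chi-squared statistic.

15.345

Total ratio parts = 3. Expected numbers out of 1356:
  creeper: 1356 × 2/3 = 904
  normal-legged: 1356 × 1/3 = 452
χ² = Σ (O − E)² / E
  creeper: (836 − 904)² / 904 = 5.1150
  normal-legged: (520 − 452)² / 452 = 10.2301
χ² = 5.1150 + 10.2301 = 15.3451 ≈ 15.345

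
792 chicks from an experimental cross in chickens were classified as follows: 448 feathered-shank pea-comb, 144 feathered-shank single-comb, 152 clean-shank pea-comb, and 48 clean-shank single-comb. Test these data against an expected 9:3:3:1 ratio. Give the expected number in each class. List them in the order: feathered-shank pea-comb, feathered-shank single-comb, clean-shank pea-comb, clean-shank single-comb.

Under the 9:3:3:1 hypothesis (Σ ratio = 16, N = 792):
  feathered-shank pea-comb: 792 × 9/16 = 445.5
  feathered-shank single-comb: 792 × 3/16 = 148.5
  clean-shank pea-comb: 792 × 3/16 = 148.5
  clean-shank single-comb: 792 × 1/16 = 49.5

445.5, 148.5, 148.5, 49.5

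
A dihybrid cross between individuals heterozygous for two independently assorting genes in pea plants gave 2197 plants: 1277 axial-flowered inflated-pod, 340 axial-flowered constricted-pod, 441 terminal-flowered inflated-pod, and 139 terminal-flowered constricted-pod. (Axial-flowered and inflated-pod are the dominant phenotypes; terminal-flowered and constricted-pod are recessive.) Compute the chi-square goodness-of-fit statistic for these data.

16.006

A dihybrid F₂ with independent assortment and complete dominance at both loci gives a 9:3:3:1 phenotypic ratio.
The 9:3:3:1 ratio has 16 parts, so with N = 2197 the expected counts are:
  axial-flowered inflated-pod: 2197 × 9/16 = 1235.8125
  axial-flowered constricted-pod: 2197 × 3/16 = 411.9375
  terminal-flowered inflated-pod: 2197 × 3/16 = 411.9375
  terminal-flowered constricted-pod: 2197 × 1/16 = 137.3125
χ² = Σ (O − E)² / E
  axial-flowered inflated-pod: (1277 − 1235.8125)² / 1235.8125 = 1.3727
  axial-flowered constricted-pod: (340 − 411.9375)² / 411.9375 = 12.5626
  terminal-flowered inflated-pod: (441 − 411.9375)² / 411.9375 = 2.0504
  terminal-flowered constricted-pod: (139 − 137.3125)² / 137.3125 = 0.0207
χ² = 1.3727 + 12.5626 + 2.0504 + 0.0207 = 16.0064 ≈ 16.006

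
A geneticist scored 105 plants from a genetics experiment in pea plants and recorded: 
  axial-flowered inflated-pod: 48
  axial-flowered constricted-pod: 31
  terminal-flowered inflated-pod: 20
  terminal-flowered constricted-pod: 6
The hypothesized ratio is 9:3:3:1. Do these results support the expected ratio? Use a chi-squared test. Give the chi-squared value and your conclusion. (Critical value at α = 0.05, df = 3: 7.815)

8.625; not consistent

The 9:3:3:1 ratio has 16 parts, so with N = 105 the expected counts are:
  axial-flowered inflated-pod: 105 × 9/16 = 59.0625
  axial-flowered constricted-pod: 105 × 3/16 = 19.6875
  terminal-flowered inflated-pod: 105 × 3/16 = 19.6875
  terminal-flowered constricted-pod: 105 × 1/16 = 6.5625
χ² = Σ (O − E)² / E
  axial-flowered inflated-pod: (48 − 59.0625)² / 59.0625 = 2.0720
  axial-flowered constricted-pod: (31 − 19.6875)² / 19.6875 = 6.5002
  terminal-flowered inflated-pod: (20 − 19.6875)² / 19.6875 = 0.0050
  terminal-flowered constricted-pod: (6 − 6.5625)² / 6.5625 = 0.0482
χ² = 2.0720 + 6.5002 + 0.0050 + 0.0482 = 8.6254 ≈ 8.625
Degrees of freedom = 4 − 1 = 3; critical value at α = 0.05 is 7.815.
Since 8.625 > 7.815, we reject the null hypothesis — the data do not fit the 9:3:3:1 ratio.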